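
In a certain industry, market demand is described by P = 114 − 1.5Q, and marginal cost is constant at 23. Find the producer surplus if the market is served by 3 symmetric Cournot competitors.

PS = 1035.125

In a 3-firm Cournot equilibrium, symmetry and the first-order condition give q = (114 − 23)/(6) = 91/6. So Q = 45.5 and P = 45.75.
PS = (45.75 − 23)·45.5 = 1035.125.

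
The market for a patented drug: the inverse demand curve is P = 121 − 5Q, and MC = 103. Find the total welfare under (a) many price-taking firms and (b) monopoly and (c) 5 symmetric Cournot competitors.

Under competition P = MC = 103, so Q = (121 − 103)/5 = 3.6.
CS = ½·(121 − 103)·3.6 = 32.4; PS = (103 − 103)·3.6 = 0; TS = 32.4.
A monopolist chooses Q where MR = MC. MR = 121 − 10Q; setting this equal to 103 gives Q = 1.8 and P = 112.
CS = ½·(121 − 112)·1.8 = 8.1; PS = (112 − 103)·1.8 = 16.2; TS = 24.3.
Cournot with 5 identical firms: the symmetric best-response condition is 121 − 30q = 103. Each firm produces q = 0.6, total output Q = 3, price P = 106.
CS = ½·(121 − 106)·3 = 22.5; PS = (106 − 103)·3 = 9; TS = 31.5.

Competition: TS = 32.4; Monopoly: TS = 24.3; Cournot: TS = 31.5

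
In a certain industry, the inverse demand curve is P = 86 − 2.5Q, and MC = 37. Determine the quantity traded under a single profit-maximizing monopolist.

Q = 9.8

A monopolist chooses Q where MR = MC. MR = 86 − 5Q; setting this equal to 37 gives Q = 9.8 and P = 61.5.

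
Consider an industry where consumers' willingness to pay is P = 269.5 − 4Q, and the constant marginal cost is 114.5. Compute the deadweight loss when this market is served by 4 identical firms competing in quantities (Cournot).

DWL = 120.125

Perfect competition: P = MC = 114.5, so 269.5 − 4Q = 114.5 and Q = 38.75.
With 4 symmetric Cournot firms, each firm's FOC gives 269.5 − 20q = 114.5, so q = 7.75, Q = 4·7.75 = 31, and P = 145.5.
DWL is the triangle between Q = 31 and Q = 38.75: ½·(38.75 − 31)·(145.5 − 114.5) = 120.125.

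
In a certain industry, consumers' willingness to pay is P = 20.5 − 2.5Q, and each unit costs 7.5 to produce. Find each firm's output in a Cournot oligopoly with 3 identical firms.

q_i = 1.3

In a 3-firm Cournot equilibrium, symmetry and the first-order condition give q = (20.5 − 7.5)/(10) = 1.3. So Q = 3.9 and P = 10.75.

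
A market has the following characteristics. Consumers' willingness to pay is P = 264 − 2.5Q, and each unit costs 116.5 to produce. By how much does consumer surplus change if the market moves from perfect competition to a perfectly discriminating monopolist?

Under competition P = MC = 116.5, so Q = (264 − 116.5)/2.5 = 59.
CS = ½·(264 − 116.5)·59 = 4351.25.
With perfect price discrimination, output is the efficient level Q = 59 (where demand meets MC), but every buyer pays their willingness to pay: CS = 0 and PS = total surplus.
CS = 0.
Change in consumer surplus: 0 − 4351.25 = −4351.25.

CS falls by 4351.25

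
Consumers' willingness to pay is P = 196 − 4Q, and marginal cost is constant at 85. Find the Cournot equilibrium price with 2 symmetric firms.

Cournot with 2 identical firms: the symmetric best-response condition is 196 − 12q = 85. Each firm produces q = 9.25, total output Q = 18.5, price P = 122.

P = 122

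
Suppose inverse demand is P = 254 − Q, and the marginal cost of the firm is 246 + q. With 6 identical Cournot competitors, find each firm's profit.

Cournot with 6 identical firms: the symmetric best-response condition is 254 − 7q = 246 + q. Each firm produces q = 1, total output Q = 6, price P = 248.
Each firm's profit = 248·1 − (246·1 + ½·1·1²) = 1.5.

π_i = 1.5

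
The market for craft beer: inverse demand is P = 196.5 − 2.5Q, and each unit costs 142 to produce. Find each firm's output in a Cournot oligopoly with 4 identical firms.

q_i = 4.36

In a 4-firm Cournot equilibrium, symmetry and the first-order condition give q = (196.5 − 142)/(12.5) = 4.36. So Q = 17.44 and P = 152.9.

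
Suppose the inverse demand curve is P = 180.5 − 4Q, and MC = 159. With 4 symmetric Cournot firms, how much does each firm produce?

With 4 symmetric Cournot firms, each firm's FOC gives 180.5 − 20q = 159, so q = 1.075, Q = 4·1.075 = 4.3, and P = 163.3.

q_i = 1.075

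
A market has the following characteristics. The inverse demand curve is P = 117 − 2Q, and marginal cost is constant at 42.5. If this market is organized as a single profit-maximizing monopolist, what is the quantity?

Q = 18.625

A monopolist chooses Q where MR = MC. MR = 117 − 4Q; setting this equal to 42.5 gives Q = 18.625 and P = 79.75.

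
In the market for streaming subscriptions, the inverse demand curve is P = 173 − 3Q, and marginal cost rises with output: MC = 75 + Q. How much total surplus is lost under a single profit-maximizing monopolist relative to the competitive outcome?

Under competition P = MC: 173 − 3Q = 75 + Q ⇒ Q = 24.5, P = 99.5.
Monopoly sets MR = MC: 173 − 6Q = 75 + Q ⇒ Q = 14, P = 173 − 3·14 = 131.
CS = ½·(173 − 99.5)·24.5 = 900.375; PS = (99.5·24.5 − 75·24.5 − ½·1·24.5²) = 300.125; TS = 1200.5.
CS = ½·(173 − 131)·14 = 294; PS = (131·14 − 75·14 − ½·1·14²) = 686; TS = 980.
DWL = 1200.5 − 980 = 220.5.

DWL = 220.5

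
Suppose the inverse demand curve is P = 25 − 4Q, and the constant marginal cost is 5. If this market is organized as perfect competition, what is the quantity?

Perfect competition: P = MC = 5, so 25 − 4Q = 5 and Q = 5.

Q = 5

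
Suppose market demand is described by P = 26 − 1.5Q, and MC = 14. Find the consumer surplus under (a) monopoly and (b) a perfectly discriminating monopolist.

Monopoly: CS = 12; Perfect PD: CS = 0

Monopoly sets MR = MC: 26 − 3Q = 14 ⇒ Q = 4, P = 26 − 1.5·4 = 20.
CS = ½·(26 − 20)·4 = 12.
A perfectly discriminating monopolist sells every unit with P(Q) ≥ MC(Q), so output equals the competitive quantity Q = 8. Each buyer pays their reservation price, so CS = 0 and the firm captures all surplus.
CS = 0.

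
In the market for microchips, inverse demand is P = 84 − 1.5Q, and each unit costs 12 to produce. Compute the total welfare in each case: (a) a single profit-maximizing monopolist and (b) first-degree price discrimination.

A monopolist chooses Q where MR = MC. MR = 84 − 3Q; setting this equal to 12 gives Q = 24 and P = 48.
CS = ½·(84 − 48)·24 = 432; PS = (48 − 12)·24 = 864; TS = 1296.
Under first-degree price discrimination the firm charges each unit its demand price and produces up to where P = MC, i.e. Q = 48. Consumer surplus is zero; producer surplus equals total surplus.
TS = 1728 (equal to competitive TS).

Monopoly: TS = 1296; Perfect PD: TS = 1728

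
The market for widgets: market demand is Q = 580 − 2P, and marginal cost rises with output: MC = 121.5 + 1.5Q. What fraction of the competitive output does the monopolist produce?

Inverting demand: P = 290 − 0.5Q.
The monopolist equates marginal revenue to marginal cost: 290 − Q = 121.5 + 1.5Q, so Q = 67.4. From demand, P = 256.3.
Competitive equilibrium sets price equal to marginal cost: 290 − 0.5Q = 121.5 + 1.5Q, so Q = 84.25 and P = 247.875.
Ratio Q_m/Q_c = 67.4/84.25 = 0.8.

Q_m/Q_c = 0.8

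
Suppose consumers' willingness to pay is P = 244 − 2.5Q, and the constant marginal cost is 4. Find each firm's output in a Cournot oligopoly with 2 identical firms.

q_i = 32

In a 2-firm Cournot equilibrium, symmetry and the first-order condition give q = (244 − 4)/(7.5) = 32. So Q = 64 and P = 84.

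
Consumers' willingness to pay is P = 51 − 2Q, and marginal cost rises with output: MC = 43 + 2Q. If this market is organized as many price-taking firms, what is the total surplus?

Competitive equilibrium sets price equal to marginal cost: 51 − 2Q = 43 + 2Q, so Q = 2 and P = 47.
CS = ½·(51 − 47)·2 = 4; PS = (47·2 − 43·2 − ½·2·2²) = 4; TS = 8.

TS = 8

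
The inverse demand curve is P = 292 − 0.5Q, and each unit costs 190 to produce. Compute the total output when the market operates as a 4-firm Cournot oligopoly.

With 4 symmetric Cournot firms, each firm's FOC gives 292 − 2.5q = 190, so q = 40.8, Q = 4·40.8 = 163.2, and P = 210.4.

Q = 163.2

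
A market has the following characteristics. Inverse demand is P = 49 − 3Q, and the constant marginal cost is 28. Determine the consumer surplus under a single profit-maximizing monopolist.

CS = 18.375

Monopoly sets MR = MC: 49 − 6Q = 28 ⇒ Q = 3.5, P = 49 − 3·3.5 = 38.5.
CS = ½·(49 − 38.5)·3.5 = 18.375.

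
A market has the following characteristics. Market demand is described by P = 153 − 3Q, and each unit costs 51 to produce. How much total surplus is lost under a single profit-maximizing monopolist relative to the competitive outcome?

Competitive firms price at marginal cost: P = 51, giving Q = 34.
The monopolist equates marginal revenue to marginal cost: 153 − 6Q = 51, so Q = 17. From demand, P = 102.
DWL is the triangle between Q = 17 and Q = 34: ½·(34 − 17)·(102 − 51) = 433.5.

DWL = 433.5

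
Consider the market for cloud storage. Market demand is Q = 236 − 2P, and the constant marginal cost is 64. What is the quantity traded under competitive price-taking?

Q = 108

Inverting demand: P = 118 − 0.5Q.
Competitive firms price at marginal cost: P = 64, giving Q = 108.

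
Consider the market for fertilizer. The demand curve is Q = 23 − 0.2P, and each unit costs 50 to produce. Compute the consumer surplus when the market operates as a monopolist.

CS = 105.625

Inverting demand: P = 115 − 5Q.
A monopolist chooses Q where MR = MC. MR = 115 − 10Q; setting this equal to 50 gives Q = 6.5 and P = 82.5.
CS = ½·(115 − 82.5)·6.5 = 105.625.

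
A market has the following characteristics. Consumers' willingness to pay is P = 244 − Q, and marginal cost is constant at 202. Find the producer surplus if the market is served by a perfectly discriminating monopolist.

PS = 882

Under first-degree price discrimination the firm charges each unit its demand price and produces up to where P = MC, i.e. Q = 42. Consumer surplus is zero; producer surplus equals total surplus.
PS = ½·(244 − 202)·42 = 882.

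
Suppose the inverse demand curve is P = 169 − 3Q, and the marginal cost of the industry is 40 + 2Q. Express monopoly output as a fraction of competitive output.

The monopolist equates marginal revenue to marginal cost: 169 − 6Q = 40 + 2Q, so Q = 16.125. From demand, P = 120.625.
Competitive equilibrium sets price equal to marginal cost: 169 − 3Q = 40 + 2Q, so Q = 25.8 and P = 91.6.
Ratio Q_m/Q_c = 16.125/25.8 = 0.625.

Q_m/Q_c = 0.625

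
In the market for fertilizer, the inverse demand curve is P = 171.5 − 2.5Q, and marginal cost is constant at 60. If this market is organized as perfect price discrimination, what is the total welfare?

TS = 2486.45

Under first-degree price discrimination the firm charges each unit its demand price and produces up to where P = MC, i.e. Q = 44.6. Consumer surplus is zero; producer surplus equals total surplus.
TS = 2486.45 (equal to competitive TS).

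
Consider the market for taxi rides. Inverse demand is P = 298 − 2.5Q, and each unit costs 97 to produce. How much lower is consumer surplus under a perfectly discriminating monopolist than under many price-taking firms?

Consumer surplus falls by 8080.2

Perfect competition: P = MC = 97, so 298 − 2.5Q = 97 and Q = 80.4.
CS = ½·(298 − 97)·80.4 = 8080.2.
A perfectly discriminating monopolist sells every unit with P(Q) ≥ MC(Q), so output equals the competitive quantity Q = 80.4. Each buyer pays their reservation price, so CS = 0 and the firm captures all surplus.
CS = 0.
Change in consumer surplus: 0 − 8080.2 = −8080.2.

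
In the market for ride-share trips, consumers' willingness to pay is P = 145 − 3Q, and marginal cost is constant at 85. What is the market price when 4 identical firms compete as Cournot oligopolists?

With 4 symmetric Cournot firms, each firm's FOC gives 145 − 15q = 85, so q = 4, Q = 4·4 = 16, and P = 97.

P = 97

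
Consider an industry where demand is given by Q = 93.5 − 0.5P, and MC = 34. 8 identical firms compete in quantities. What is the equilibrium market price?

Inverting demand: P = 187 − 2Q.
With 8 symmetric Cournot firms, each firm's FOC gives 187 − 18q = 34, so q = 8.5, Q = 8·8.5 = 68, and P = 51.

P = 51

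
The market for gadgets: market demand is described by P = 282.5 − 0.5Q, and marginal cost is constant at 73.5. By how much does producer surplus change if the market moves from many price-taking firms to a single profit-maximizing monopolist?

PS rises by 21840.5

Competitive firms price at marginal cost: P = 73.5, giving Q = 418.
PS = (73.5 − 73.5)·418 = 0.
A monopolist chooses Q where MR = MC. MR = 282.5 − Q; setting this equal to 73.5 gives Q = 209 and P = 178.
PS = (178 − 73.5)·209 = 21840.5.
Change in producer surplus: 21840.5 − 0 = 21840.5.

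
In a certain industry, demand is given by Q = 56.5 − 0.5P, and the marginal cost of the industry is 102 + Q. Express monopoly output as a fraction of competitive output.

Inverting demand: P = 113 − 2Q.
A monopolist chooses Q where MR = MC. MR = 113 − 4Q; setting this equal to 102 + Q gives Q = 2.2 and P = 108.6.
Under competition P = MC: 113 − 2Q = 102 + Q ⇒ Q = 11/3, P = 317/3.
Ratio Q_m/Q_c = 2.2/(11/3) = 0.6.

Q_m/Q_c = 0.6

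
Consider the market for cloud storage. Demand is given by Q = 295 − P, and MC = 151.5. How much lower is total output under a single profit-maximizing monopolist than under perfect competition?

Inverting demand: P = 295 − Q.
Under competition P = MC = 151.5, so Q = (295 − 151.5)/1 = 143.5.
The monopolist equates marginal revenue to marginal cost: 295 − 2Q = 151.5, so Q = 71.75. From demand, P = 223.25.
Change in total output: 71.75 − 143.5 = −71.75.

Total output falls by 71.75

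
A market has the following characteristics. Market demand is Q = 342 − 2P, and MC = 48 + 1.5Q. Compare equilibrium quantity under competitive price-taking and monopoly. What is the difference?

Equilibrium quantity falls by 12.3

Inverting demand: P = 171 − 0.5Q.
Under competition P = MC: 171 − 0.5Q = 48 + 1.5Q ⇒ Q = 61.5, P = 140.25.
Monopoly sets MR = MC: 171 − Q = 48 + 1.5Q ⇒ Q = 49.2, P = 171 − 0.5·49.2 = 146.4.
Change in equilibrium quantity: 49.2 − 61.5 = −12.3.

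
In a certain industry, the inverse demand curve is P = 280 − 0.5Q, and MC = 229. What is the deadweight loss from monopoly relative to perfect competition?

Perfect competition: P = MC = 229, so 280 − 0.5Q = 229 and Q = 102.
A monopolist chooses Q where MR = MC. MR = 280 − Q; setting this equal to 229 gives Q = 51 and P = 254.5.
DWL is the triangle between Q = 51 and Q = 102: ½·(102 − 51)·(254.5 − 229) = 650.25.

DWL = 650.25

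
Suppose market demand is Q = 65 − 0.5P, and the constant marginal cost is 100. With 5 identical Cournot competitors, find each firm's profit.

π_i = 12.5

Inverting demand: P = 130 − 2Q.
Cournot with 5 identical firms: the symmetric best-response condition is 130 − 12q = 100. Each firm produces q = 2.5, total output Q = 12.5, price P = 105.
Each firm's profit = (105 − 100)·2.5 = 12.5.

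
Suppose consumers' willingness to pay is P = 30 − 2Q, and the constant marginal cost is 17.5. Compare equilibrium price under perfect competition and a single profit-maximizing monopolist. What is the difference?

P rises by 6.25

Perfect competition: P = MC = 17.5, so 30 − 2Q = 17.5 and Q = 6.25.
A monopolist chooses Q where MR = MC. MR = 30 − 4Q; setting this equal to 17.5 gives Q = 3.125 and P = 23.75.
Change in equilibrium price: 23.75 − 17.5 = 6.25.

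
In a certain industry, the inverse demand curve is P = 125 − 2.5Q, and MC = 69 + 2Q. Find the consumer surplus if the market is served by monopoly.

CS = 80

The monopolist equates marginal revenue to marginal cost: 125 − 5Q = 69 + 2Q, so Q = 8. From demand, P = 105.
CS = ½·(125 − 105)·8 = 80.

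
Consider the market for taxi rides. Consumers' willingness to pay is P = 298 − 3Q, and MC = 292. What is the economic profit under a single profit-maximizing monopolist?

Monopoly sets MR = MC: 298 − 6Q = 292 ⇒ Q = 1, P = 298 − 3·1 = 295.
Profit = (295 − 292)·1 = 3.

Profit = 3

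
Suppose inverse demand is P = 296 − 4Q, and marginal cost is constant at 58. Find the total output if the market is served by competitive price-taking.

Competitive firms price at marginal cost: P = 58, giving Q = 59.5.

Q = 59.5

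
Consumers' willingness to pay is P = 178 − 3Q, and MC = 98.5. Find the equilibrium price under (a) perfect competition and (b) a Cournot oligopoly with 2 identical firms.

Competition: P = 98.5; Cournot: P = 125

Perfect competition: P = MC = 98.5, so 178 − 3Q = 98.5 and Q = 26.5.
Cournot with 2 identical firms: the symmetric best-response condition is 178 − 9q = 98.5. Each firm produces q = 53/6, total output Q = 53/3, price P = 125.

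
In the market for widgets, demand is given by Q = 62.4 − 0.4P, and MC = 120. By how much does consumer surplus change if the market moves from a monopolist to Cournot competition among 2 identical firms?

Consumer surplus rises by 50.4

Inverting demand: P = 156 − 2.5Q.
Monopoly sets MR = MC: 156 − 5Q = 120 ⇒ Q = 7.2, P = 156 − 2.5·7.2 = 138.
CS = ½·(156 − 138)·7.2 = 64.8.
Cournot with 2 identical firms: the symmetric best-response condition is 156 − 7.5q = 120. Each firm produces q = 4.8, total output Q = 9.6, price P = 132.
CS = ½·(156 − 132)·9.6 = 115.2.
Change in consumer surplus: 115.2 − 64.8 = 50.4.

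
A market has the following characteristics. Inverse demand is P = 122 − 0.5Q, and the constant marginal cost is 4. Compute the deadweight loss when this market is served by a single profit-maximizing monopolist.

DWL = 3481

Under competition P = MC = 4, so Q = (122 − 4)/0.5 = 236.
The monopolist equates marginal revenue to marginal cost: 122 − Q = 4, so Q = 118. From demand, P = 63.
DWL is the triangle between Q = 118 and Q = 236: ½·(236 − 118)·(63 − 4) = 3481.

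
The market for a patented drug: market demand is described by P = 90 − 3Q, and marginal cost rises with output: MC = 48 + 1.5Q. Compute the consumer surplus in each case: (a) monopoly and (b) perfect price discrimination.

The monopolist equates marginal revenue to marginal cost: 90 − 6Q = 48 + 1.5Q, so Q = 5.6. From demand, P = 73.2.
CS = ½·(90 − 73.2)·5.6 = 47.04.
A perfectly discriminating monopolist sells every unit with P(Q) ≥ MC(Q), so output equals the competitive quantity Q = 28/3. Each buyer pays their reservation price, so CS = 0 and the firm captures all surplus.
CS = 0.

Monopoly: CS = 47.04; Perfect PD: CS = 0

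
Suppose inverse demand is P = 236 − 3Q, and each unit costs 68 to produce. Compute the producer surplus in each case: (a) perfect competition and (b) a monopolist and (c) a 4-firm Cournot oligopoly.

Competition: PS = 0; Monopoly: PS = 2352; Cournot: PS = 1505.28

Under competition P = MC = 68, so Q = (236 − 68)/3 = 56.
PS = (68 − 68)·56 = 0.
The monopolist equates marginal revenue to marginal cost: 236 − 6Q = 68, so Q = 28. From demand, P = 152.
PS = (152 − 68)·28 = 2352.
With 4 symmetric Cournot firms, each firm's FOC gives 236 − 15q = 68, so q = 11.2, Q = 4·11.2 = 44.8, and P = 101.6.
PS = (101.6 − 68)·44.8 = 1505.28.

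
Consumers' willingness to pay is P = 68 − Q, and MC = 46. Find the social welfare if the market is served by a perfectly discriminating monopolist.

TS = 242

A perfectly discriminating monopolist sells every unit with P(Q) ≥ MC(Q), so output equals the competitive quantity Q = 22. Each buyer pays their reservation price, so CS = 0 and the firm captures all surplus.
TS = 242 (equal to competitive TS).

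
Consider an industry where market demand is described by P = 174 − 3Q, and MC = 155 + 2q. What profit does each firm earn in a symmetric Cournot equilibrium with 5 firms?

Cournot with 5 identical firms: the symmetric best-response condition is 174 − 18q = 155 + 2q. Each firm produces q = 0.95, total output Q = 4.75, price P = 159.75.
Each firm's profit = 159.75·0.95 − (155·0.95 + ½·2·0.95²) = 3.61.

π_i = 3.61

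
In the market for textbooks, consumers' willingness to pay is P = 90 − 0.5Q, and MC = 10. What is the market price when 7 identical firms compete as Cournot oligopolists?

P = 20

Cournot with 7 identical firms: the symmetric best-response condition is 90 − 4q = 10. Each firm produces q = 20, total output Q = 140, price P = 20.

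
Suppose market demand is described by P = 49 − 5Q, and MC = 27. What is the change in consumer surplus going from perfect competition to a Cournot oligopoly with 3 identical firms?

Consumer surplus falls by 21.175

Under competition P = MC = 27, so Q = (49 − 27)/5 = 4.4.
CS = ½·(49 − 27)·4.4 = 48.4.
In a 3-firm Cournot equilibrium, symmetry and the first-order condition give q = (49 − 27)/(20) = 1.1. So Q = 3.3 and P = 32.5.
CS = ½·(49 − 32.5)·3.3 = 27.225.
Change in consumer surplus: 27.225 − 48.4 = −21.175.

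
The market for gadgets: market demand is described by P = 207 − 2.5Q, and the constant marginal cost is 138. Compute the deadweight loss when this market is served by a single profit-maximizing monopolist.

DWL = 238.05

Perfect competition: P = MC = 138, so 207 − 2.5Q = 138 and Q = 27.6.
Monopoly sets MR = MC: 207 − 5Q = 138 ⇒ Q = 13.8, P = 207 − 2.5·13.8 = 172.5.
DWL is the triangle between Q = 13.8 and Q = 27.6: ½·(27.6 − 13.8)·(172.5 − 138) = 238.05.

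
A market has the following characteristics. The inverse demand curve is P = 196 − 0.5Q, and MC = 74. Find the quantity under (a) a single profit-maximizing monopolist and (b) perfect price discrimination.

Monopoly: Q = 122; Perfect PD: Q = 244

The monopolist equates marginal revenue to marginal cost: 196 − Q = 74, so Q = 122. From demand, P = 135.
A perfectly discriminating monopolist sells every unit with P(Q) ≥ MC(Q), so output equals the competitive quantity Q = 244. Each buyer pays their reservation price, so CS = 0 and the firm captures all surplus.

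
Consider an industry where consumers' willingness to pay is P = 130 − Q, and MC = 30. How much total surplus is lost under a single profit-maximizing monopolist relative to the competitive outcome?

DWL = 1250

Competitive firms price at marginal cost: P = 30, giving Q = 100.
Monopoly sets MR = MC: 130 − 2Q = 30 ⇒ Q = 50, P = 130 − 50 = 80.
DWL is the triangle between Q = 50 and Q = 100: ½·(100 − 50)·(80 − 30) = 1250.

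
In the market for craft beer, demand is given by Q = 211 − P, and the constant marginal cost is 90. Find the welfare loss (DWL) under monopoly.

DWL = 1830.125

Inverting demand: P = 211 − Q.
Under competition P = MC = 90, so Q = (211 − 90)/1 = 121.
Monopoly sets MR = MC: 211 − 2Q = 90 ⇒ Q = 60.5, P = 211 − 60.5 = 150.5.
DWL is the triangle between Q = 60.5 and Q = 121: ½·(121 − 60.5)·(150.5 − 90) = 1830.125.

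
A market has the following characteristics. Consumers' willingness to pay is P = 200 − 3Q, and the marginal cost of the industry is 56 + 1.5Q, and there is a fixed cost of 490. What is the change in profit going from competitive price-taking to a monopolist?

Profit rises by 614.4

Competitive equilibrium sets price equal to marginal cost: 200 − 3Q = 56 + 1.5Q, so Q = 32 and P = 104.
Profit = 104·32 − (56·32 + ½·1.5·32²) − 490 = 278.
A monopolist chooses Q where MR = MC. MR = 200 − 6Q; setting this equal to 56 + 1.5Q gives Q = 19.2 and P = 142.4.
Profit = 142.4·19.2 − (56·19.2 + ½·1.5·19.2²) − 490 = 892.4.
Change in profit: 892.4 − 278 = 614.4.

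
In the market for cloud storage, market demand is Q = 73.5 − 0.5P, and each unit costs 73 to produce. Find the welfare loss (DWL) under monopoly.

Inverting demand: P = 147 − 2Q.
Perfect competition: P = MC = 73, so 147 − 2Q = 73 and Q = 37.
The monopolist equates marginal revenue to marginal cost: 147 − 4Q = 73, so Q = 18.5. From demand, P = 110.
DWL is the triangle between Q = 18.5 and Q = 37: ½·(37 − 18.5)·(110 − 73) = 342.25.

DWL = 342.25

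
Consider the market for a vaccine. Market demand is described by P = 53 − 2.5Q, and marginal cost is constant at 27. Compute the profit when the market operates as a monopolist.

Profit = 67.6

A monopolist chooses Q where MR = MC. MR = 53 − 5Q; setting this equal to 27 gives Q = 5.2 and P = 40.
Profit = (40 − 27)·5.2 = 67.6.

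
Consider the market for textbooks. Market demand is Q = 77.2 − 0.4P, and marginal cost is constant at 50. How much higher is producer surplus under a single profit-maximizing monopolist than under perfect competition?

Inverting demand: P = 193 − 2.5Q.
Under competition P = MC = 50, so Q = (193 − 50)/2.5 = 57.2.
PS = (50 − 50)·57.2 = 0.
A monopolist chooses Q where MR = MC. MR = 193 − 5Q; setting this equal to 50 gives Q = 28.6 and P = 121.5.
PS = (121.5 − 50)·28.6 = 2044.9.
Change in producer surplus: 2044.9 − 0 = 2044.9.

Producer surplus rises by 2044.9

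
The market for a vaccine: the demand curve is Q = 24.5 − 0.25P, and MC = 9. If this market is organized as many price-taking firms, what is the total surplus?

TS = 990.125

Inverting demand: P = 98 − 4Q.
Competitive firms price at marginal cost: P = 9, giving Q = 22.25.
CS = ½·(98 − 9)·22.25 = 990.125; PS = (9 − 9)·22.25 = 0; TS = 990.125.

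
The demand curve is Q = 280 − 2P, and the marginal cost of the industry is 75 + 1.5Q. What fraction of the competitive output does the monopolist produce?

Q_m/Q_c = 0.8

Inverting demand: P = 140 − 0.5Q.
Monopoly sets MR = MC: 140 − Q = 75 + 1.5Q ⇒ Q = 26, P = 140 − 0.5·26 = 127.
Competitive equilibrium sets price equal to marginal cost: 140 − 0.5Q = 75 + 1.5Q, so Q = 32.5 and P = 123.75.
Ratio Q_m/Q_c = 26/32.5 = 0.8.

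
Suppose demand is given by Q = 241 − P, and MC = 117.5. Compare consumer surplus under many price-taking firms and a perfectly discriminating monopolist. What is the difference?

Inverting demand: P = 241 − Q.
Under competition P = MC = 117.5, so Q = (241 − 117.5)/1 = 123.5.
CS = ½·(241 − 117.5)·123.5 = 7626.125.
With perfect price discrimination, output is the efficient level Q = 123.5 (where demand meets MC), but every buyer pays their willingness to pay: CS = 0 and PS = total surplus.
CS = 0.
Change in consumer surplus: 0 − 7626.125 = −7626.125.

CS falls by 7626.125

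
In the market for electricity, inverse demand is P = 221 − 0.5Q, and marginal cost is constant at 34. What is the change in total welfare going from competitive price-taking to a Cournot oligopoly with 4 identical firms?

Competitive firms price at marginal cost: P = 34, giving Q = 374.
CS = ½·(221 − 34)·374 = 34969; PS = (34 − 34)·374 = 0; TS = 34969.
Cournot with 4 identical firms: the symmetric best-response condition is 221 − 2.5q = 34. Each firm produces q = 74.8, total output Q = 299.2, price P = 71.4.
CS = ½·(221 − 71.4)·299.2 = 22380.16; PS = (71.4 − 34)·299.2 = 11190.08; TS = 33570.24.
Change in total welfare: 33570.24 − 34969 = −1398.76.

TS falls by 1398.76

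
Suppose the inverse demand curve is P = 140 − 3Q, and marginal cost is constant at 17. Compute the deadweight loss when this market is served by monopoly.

DWL = 630.375

Under competition P = MC = 17, so Q = (140 − 17)/3 = 41.
A monopolist chooses Q where MR = MC. MR = 140 − 6Q; setting this equal to 17 gives Q = 20.5 and P = 78.5.
DWL is the triangle between Q = 20.5 and Q = 41: ½·(41 − 20.5)·(78.5 − 17) = 630.375.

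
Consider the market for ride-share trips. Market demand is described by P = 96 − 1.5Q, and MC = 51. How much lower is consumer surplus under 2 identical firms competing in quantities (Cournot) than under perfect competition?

Consumer surplus falls by 375

Perfect competition: P = MC = 51, so 96 − 1.5Q = 51 and Q = 30.
CS = ½·(96 − 51)·30 = 675.
With 2 symmetric Cournot firms, each firm's FOC gives 96 − 4.5q = 51, so q = 10, Q = 2·10 = 20, and P = 66.
CS = ½·(96 − 66)·20 = 300.
Change in consumer surplus: 300 − 675 = −375.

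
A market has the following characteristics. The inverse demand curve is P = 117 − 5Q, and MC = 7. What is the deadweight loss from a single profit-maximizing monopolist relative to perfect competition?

DWL = 302.5

Perfect competition: P = MC = 7, so 117 − 5Q = 7 and Q = 22.
A monopolist chooses Q where MR = MC. MR = 117 − 10Q; setting this equal to 7 gives Q = 11 and P = 62.
DWL is the triangle between Q = 11 and Q = 22: ½·(22 − 11)·(62 − 7) = 302.5.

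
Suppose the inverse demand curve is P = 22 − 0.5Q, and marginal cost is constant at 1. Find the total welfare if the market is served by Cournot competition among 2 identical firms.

TS = 392

With 2 symmetric Cournot firms, each firm's FOC gives 22 − 1.5q = 1, so q = 14, Q = 2·14 = 28, and P = 8.
CS = ½·(22 − 8)·28 = 196; PS = (8 − 1)·28 = 196; TS = 392.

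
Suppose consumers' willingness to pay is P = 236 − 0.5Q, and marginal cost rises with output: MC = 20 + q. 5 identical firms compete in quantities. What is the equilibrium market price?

P = 101

Cournot with 5 identical firms: the symmetric best-response condition is 236 − 3q = 20 + q. Each firm produces q = 54, total output Q = 270, price P = 101.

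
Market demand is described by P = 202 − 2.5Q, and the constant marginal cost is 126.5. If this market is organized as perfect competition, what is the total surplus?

TS = 1140.05

Perfect competition: P = MC = 126.5, so 202 − 2.5Q = 126.5 and Q = 30.2.
CS = ½·(202 − 126.5)·30.2 = 1140.05; PS = (126.5 − 126.5)·30.2 = 0; TS = 1140.05.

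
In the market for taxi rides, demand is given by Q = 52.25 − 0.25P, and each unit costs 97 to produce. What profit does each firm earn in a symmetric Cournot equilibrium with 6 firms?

π_i = 64

Inverting demand: P = 209 − 4Q.
With 6 symmetric Cournot firms, each firm's FOC gives 209 − 28q = 97, so q = 4, Q = 6·4 = 24, and P = 113.
Each firm's profit = (113 − 97)·4 = 64.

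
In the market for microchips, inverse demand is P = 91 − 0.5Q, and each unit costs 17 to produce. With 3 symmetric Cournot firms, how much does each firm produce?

Cournot with 3 identical firms: the symmetric best-response condition is 91 − 2q = 17. Each firm produces q = 37, total output Q = 111, price P = 35.5.

q_i = 37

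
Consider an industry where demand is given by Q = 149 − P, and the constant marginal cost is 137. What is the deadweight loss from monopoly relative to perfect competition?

DWL = 18

Inverting demand: P = 149 − Q.
Perfect competition: P = MC = 137, so 149 − Q = 137 and Q = 12.
A monopolist chooses Q where MR = MC. MR = 149 − 2Q; setting this equal to 137 gives Q = 6 and P = 143.
DWL is the triangle between Q = 6 and Q = 12: ½·(12 − 6)·(143 − 137) = 18.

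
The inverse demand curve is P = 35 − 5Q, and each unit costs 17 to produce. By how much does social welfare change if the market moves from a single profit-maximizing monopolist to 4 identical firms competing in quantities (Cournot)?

TS rises by 6.804

A monopolist chooses Q where MR = MC. MR = 35 − 10Q; setting this equal to 17 gives Q = 1.8 and P = 26.
CS = ½·(35 − 26)·1.8 = 8.1; PS = (26 − 17)·1.8 = 16.2; TS = 24.3.
In a 4-firm Cournot equilibrium, symmetry and the first-order condition give q = (35 − 17)/(25) = 0.72. So Q = 2.88 and P = 20.6.
CS = ½·(35 − 20.6)·2.88 = 20.736; PS = (20.6 − 17)·2.88 = 10.368; TS = 31.104.
Change in social welfare: 31.104 − 24.3 = 6.804.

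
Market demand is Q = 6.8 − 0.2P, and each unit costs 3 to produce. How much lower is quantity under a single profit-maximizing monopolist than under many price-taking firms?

Quantity falls by 3.1

Inverting demand: P = 34 − 5Q.
Under competition P = MC = 3, so Q = (34 − 3)/5 = 6.2.
A monopolist chooses Q where MR = MC. MR = 34 − 10Q; setting this equal to 3 gives Q = 3.1 and P = 18.5.
Change in quantity: 3.1 − 6.2 = −3.1.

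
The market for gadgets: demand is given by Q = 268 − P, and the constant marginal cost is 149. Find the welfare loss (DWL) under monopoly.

DWL = 1770.125

Inverting demand: P = 268 − Q.
Under competition P = MC = 149, so Q = (268 − 149)/1 = 119.
A monopolist chooses Q where MR = MC. MR = 268 − 2Q; setting this equal to 149 gives Q = 59.5 and P = 208.5.
DWL is the triangle between Q = 59.5 and Q = 119: ½·(119 − 59.5)·(208.5 − 149) = 1770.125.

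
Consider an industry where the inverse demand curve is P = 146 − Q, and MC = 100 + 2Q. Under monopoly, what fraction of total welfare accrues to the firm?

PS/TS = 0.8

The monopolist equates marginal revenue to marginal cost: 146 − 2Q = 100 + 2Q, so Q = 11.5. From demand, P = 134.5.
CS = ½·(146 − 134.5)·11.5 = 66.125.
PS = P·Q − VC(Q) = 134.5·11.5 − (100·11.5 + ½·2·11.5²) = 264.5.
Share captured = PS/TS = 264.5/330.625 = 0.8.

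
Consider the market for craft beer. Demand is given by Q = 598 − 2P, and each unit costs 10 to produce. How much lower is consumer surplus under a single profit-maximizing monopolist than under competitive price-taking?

Inverting demand: P = 299 − 0.5Q.
Under competition P = MC = 10, so Q = (299 − 10)/0.5 = 578.
CS = ½·(299 − 10)·578 = 83521.
A monopolist chooses Q where MR = MC. MR = 299 − Q; setting this equal to 10 gives Q = 289 and P = 154.5.
CS = ½·(299 − 154.5)·289 = 20880.25.
Change in consumer surplus: 20880.25 − 83521 = −62640.75.

CS falls by 62640.75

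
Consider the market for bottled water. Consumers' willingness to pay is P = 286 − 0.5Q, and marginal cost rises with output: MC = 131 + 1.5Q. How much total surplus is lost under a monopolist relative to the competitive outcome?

Competitive equilibrium sets price equal to marginal cost: 286 − 0.5Q = 131 + 1.5Q, so Q = 77.5 and P = 247.25.
Monopoly sets MR = MC: 286 − Q = 131 + 1.5Q ⇒ Q = 62, P = 286 − 0.5·62 = 255.
CS = ½·(286 − 247.25)·77.5 = 24025/16; PS = (247.25·77.5 − 131·77.5 − ½·1.5·77.5²) = 72075/16; TS = 6006.25.
CS = ½·(286 − 255)·62 = 961; PS = (255·62 − 131·62 − ½·1.5·62²) = 4805; TS = 5766.
DWL = 6006.25 − 5766 = 240.25.

DWL = 240.25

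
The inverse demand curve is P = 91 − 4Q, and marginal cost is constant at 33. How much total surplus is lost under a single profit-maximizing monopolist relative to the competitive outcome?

Perfect competition: P = MC = 33, so 91 − 4Q = 33 and Q = 14.5.
The monopolist equates marginal revenue to marginal cost: 91 − 8Q = 33, so Q = 7.25. From demand, P = 62.
DWL is the triangle between Q = 7.25 and Q = 14.5: ½·(14.5 − 7.25)·(62 − 33) = 105.125.

DWL = 105.125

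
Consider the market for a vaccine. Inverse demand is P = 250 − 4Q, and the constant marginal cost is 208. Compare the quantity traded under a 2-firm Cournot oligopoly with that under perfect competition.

Cournot: Q = 7; Competition: Q = 10.5

In a 2-firm Cournot equilibrium, symmetry and the first-order condition give q = (250 − 208)/(12) = 3.5. So Q = 7 and P = 222.
Under competition P = MC = 208, so Q = (250 − 208)/4 = 10.5.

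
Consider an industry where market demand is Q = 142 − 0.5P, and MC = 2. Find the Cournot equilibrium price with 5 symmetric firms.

Inverting demand: P = 284 − 2Q.
Cournot with 5 identical firms: the symmetric best-response condition is 284 − 12q = 2. Each firm produces q = 23.5, total output Q = 117.5, price P = 49.

P = 49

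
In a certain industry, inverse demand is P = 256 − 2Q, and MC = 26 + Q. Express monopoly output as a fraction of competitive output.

Q_m/Q_c = 0.6

Monopoly sets MR = MC: 256 − 4Q = 26 + Q ⇒ Q = 46, P = 256 − 2·46 = 164.
Competitive equilibrium sets price equal to marginal cost: 256 − 2Q = 26 + Q, so Q = 230/3 and P = 308/3.
Ratio Q_m/Q_c = 46/(230/3) = 0.6.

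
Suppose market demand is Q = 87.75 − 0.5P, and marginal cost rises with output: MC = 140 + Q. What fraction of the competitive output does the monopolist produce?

Inverting demand: P = 175.5 − 2Q.
The monopolist equates marginal revenue to marginal cost: 175.5 − 4Q = 140 + Q, so Q = 7.1. From demand, P = 161.3.
Competitive equilibrium sets price equal to marginal cost: 175.5 − 2Q = 140 + Q, so Q = 71/6 and P = 911/6.
Ratio Q_m/Q_c = 7.1/(71/6) = 0.6.

Q_m/Q_c = 0.6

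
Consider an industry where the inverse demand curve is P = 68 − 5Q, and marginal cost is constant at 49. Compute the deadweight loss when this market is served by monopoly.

DWL = 9.025

Under competition P = MC = 49, so Q = (68 − 49)/5 = 3.8.
A monopolist chooses Q where MR = MC. MR = 68 − 10Q; setting this equal to 49 gives Q = 1.9 and P = 58.5.
DWL is the triangle between Q = 1.9 and Q = 3.8: ½·(3.8 − 1.9)·(58.5 − 49) = 9.025.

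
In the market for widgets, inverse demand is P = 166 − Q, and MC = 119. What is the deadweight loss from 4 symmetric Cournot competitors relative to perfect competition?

Under competition P = MC = 119, so Q = (166 − 119)/1 = 47.
With 4 symmetric Cournot firms, each firm's FOC gives 166 − 5q = 119, so q = 9.4, Q = 4·9.4 = 37.6, and P = 128.4.
DWL is the triangle between Q = 37.6 and Q = 47: ½·(47 − 37.6)·(128.4 − 119) = 44.18.

DWL = 44.18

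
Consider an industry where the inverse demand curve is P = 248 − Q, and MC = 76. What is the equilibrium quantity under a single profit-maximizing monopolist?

The monopolist equates marginal revenue to marginal cost: 248 − 2Q = 76, so Q = 86. From demand, P = 162.

Q = 86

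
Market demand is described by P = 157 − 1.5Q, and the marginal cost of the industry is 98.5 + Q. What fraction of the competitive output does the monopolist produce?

A monopolist chooses Q where MR = MC. MR = 157 − 3Q; setting this equal to 98.5 + Q gives Q = 14.625 and P = 2161/16.
Under competition P = MC: 157 − 1.5Q = 98.5 + Q ⇒ Q = 23.4, P = 121.9.
Ratio Q_m/Q_c = 14.625/23.4 = 0.625.

Q_m/Q_c = 0.625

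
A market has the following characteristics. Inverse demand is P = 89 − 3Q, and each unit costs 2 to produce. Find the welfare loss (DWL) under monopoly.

DWL = 315.375

Under competition P = MC = 2, so Q = (89 − 2)/3 = 29.
Monopoly sets MR = MC: 89 − 6Q = 2 ⇒ Q = 14.5, P = 89 − 3·14.5 = 45.5.
DWL is the triangle between Q = 14.5 and Q = 29: ½·(29 − 14.5)·(45.5 − 2) = 315.375.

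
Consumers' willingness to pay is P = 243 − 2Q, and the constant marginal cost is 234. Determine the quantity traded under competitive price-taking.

Q = 4.5

Perfect competition: P = MC = 234, so 243 − 2Q = 234 and Q = 4.5.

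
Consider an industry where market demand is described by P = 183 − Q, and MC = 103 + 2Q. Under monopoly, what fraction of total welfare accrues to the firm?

PS/TS = 0.8

Monopoly sets MR = MC: 183 − 2Q = 103 + 2Q ⇒ Q = 20, P = 183 − 20 = 163.
CS = ½·(183 − 163)·20 = 200.
PS = P·Q − VC(Q) = 163·20 − (103·20 + ½·2·20²) = 800.
Share captured = PS/TS = 800/1000 = 0.8.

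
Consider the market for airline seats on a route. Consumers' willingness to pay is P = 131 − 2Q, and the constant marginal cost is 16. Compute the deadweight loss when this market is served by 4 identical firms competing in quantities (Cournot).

DWL = 132.25

Under competition P = MC = 16, so Q = (131 − 16)/2 = 57.5.
With 4 symmetric Cournot firms, each firm's FOC gives 131 − 10q = 16, so q = 11.5, Q = 4·11.5 = 46, and P = 39.
DWL is the triangle between Q = 46 and Q = 57.5: ½·(57.5 − 46)·(39 − 16) = 132.25.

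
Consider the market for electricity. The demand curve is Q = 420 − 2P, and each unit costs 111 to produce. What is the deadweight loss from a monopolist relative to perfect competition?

DWL = 2450.25

Inverting demand: P = 210 − 0.5Q.
Perfect competition: P = MC = 111, so 210 − 0.5Q = 111 and Q = 198.
The monopolist equates marginal revenue to marginal cost: 210 − Q = 111, so Q = 99. From demand, P = 160.5.
DWL is the triangle between Q = 99 and Q = 198: ½·(198 − 99)·(160.5 − 111) = 2450.25.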